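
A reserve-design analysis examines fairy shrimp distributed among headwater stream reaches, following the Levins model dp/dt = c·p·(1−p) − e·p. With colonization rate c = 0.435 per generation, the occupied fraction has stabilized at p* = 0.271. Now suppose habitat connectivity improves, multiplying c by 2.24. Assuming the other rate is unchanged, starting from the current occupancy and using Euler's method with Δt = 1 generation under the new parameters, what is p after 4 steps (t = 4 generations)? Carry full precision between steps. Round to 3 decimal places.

0.631

Balance c(1−p*) = e gives e = 0.435×(1 − 0.27100) = 0.31711.
Starting from p₀ = 0.27100; update p ← p + (dp/dt)·Δt with the new parameters.
t = 1: p = 0.27100 + (+0.10656) = 0.37756
t = 2: p = 0.37756 + (+0.10926) = 0.48683
t = 3: p = 0.48683 + (+0.08905) = 0.57588
t = 4: p = 0.57588 + (+0.05537) = 0.63125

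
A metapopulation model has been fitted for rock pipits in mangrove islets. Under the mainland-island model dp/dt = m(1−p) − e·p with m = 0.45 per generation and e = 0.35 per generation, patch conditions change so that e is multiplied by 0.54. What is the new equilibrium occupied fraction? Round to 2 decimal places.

0.70

Before: p* = 0.45/(0.45+0.35) = 0.5625.
After: m = 0.45, e = 0.189; p* = 0.45/0.6390 = 0.7042.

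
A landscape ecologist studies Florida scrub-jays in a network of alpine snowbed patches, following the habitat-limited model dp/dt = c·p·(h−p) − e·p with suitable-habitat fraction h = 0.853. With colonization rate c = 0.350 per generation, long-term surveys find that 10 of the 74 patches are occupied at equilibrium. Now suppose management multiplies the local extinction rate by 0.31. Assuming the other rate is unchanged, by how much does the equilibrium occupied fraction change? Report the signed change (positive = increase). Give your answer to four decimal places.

Observed p* = 10/74 = 0.13514.
Balance c(h−p*) = e gives e = 0.350×(0.853 − 0.13514) = 0.25125.
New p* = 0.853 − e/c = 0.853 − 0.07789/0.35000 = 0.63046.
Δp* = 0.63046 − 0.13514 = +0.49532.

0.4953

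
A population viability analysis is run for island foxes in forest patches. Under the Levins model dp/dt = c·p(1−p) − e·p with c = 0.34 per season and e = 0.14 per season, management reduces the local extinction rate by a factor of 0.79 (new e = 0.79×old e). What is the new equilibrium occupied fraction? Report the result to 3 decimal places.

0.675

Before: p* = 1 − 0.14/0.34 = 0.5882.
After the change, c = 0.34, e = 0.1106, so p* = 1 − 0.1106/0.34 = 0.6747.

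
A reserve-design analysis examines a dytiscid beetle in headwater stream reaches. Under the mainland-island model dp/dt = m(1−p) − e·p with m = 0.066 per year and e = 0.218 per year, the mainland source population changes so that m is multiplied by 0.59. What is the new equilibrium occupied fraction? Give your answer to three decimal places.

0.152

Before: p* = 0.066/(0.066+0.218) = 0.2324.
After: m = 0.03894, e = 0.218; p* = 0.03894/0.2569 = 0.1516.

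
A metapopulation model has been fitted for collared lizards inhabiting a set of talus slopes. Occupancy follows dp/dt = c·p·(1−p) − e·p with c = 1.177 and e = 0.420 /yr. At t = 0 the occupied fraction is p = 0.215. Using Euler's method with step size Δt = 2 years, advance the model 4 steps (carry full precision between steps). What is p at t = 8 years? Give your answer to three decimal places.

0.644

Update rule: p ← p + [c·p·(1−p) − e·p]·Δt with Δt = 2.
step 1: Δp = +0.21670, p = 0.43170
step 2: Δp = +0.21489, p = 0.64659
step 3: Δp = -0.00522, p = 0.64137
step 4: Δp = +0.00270, p = 0.64407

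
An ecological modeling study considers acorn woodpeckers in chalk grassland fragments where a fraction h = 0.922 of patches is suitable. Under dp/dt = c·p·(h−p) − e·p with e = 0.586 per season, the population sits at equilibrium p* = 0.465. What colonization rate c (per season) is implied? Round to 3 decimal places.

At equilibrium c(h−p*) = e, so c = e/(h−p*).
c = 0.586/(0.922 − 0.465) = 0.586/0.4570 = 1.2823.

1.282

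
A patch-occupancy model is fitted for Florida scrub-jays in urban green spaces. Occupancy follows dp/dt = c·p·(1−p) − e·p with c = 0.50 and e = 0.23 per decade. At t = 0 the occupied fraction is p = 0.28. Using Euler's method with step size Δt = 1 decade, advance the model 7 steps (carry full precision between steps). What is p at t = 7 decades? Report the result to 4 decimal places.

0.4805

Update rule: p ← p + [c·p·(1−p) − e·p]·Δt with Δt = 1.
  1  |  dp/dt·Δt = +0.036400  |  p_1 = 0.316400
  2  |  dp/dt·Δt = +0.035374  |  p_2 = 0.351774
  3  |  dp/dt·Δt = +0.033107  |  p_3 = 0.384880
  4  |  dp/dt·Δt = +0.029851  |  p_4 = 0.414731
  5  |  dp/dt·Δt = +0.025976  |  p_5 = 0.440708
  6  |  dp/dt·Δt = +0.021879  |  p_6 = 0.462587
  7  |  dp/dt·Δt = +0.017905  |  p_7 = 0.480492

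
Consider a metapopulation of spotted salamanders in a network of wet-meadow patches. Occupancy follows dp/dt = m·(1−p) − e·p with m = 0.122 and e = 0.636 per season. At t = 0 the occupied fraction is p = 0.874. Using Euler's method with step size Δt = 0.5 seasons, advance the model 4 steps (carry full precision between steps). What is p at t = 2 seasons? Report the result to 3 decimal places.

0.267

Update rule: p ← p + [m·(1−p) − e·p]·Δt with Δt = 0.5.
p: 0.87400 → 0.60375  (Δp = -0.27025)
p: 0.60375 → 0.43593  (Δp = -0.16782)
p: 0.43593 → 0.33171  (Δp = -0.10422)
p: 0.33171 → 0.26699  (Δp = -0.06472)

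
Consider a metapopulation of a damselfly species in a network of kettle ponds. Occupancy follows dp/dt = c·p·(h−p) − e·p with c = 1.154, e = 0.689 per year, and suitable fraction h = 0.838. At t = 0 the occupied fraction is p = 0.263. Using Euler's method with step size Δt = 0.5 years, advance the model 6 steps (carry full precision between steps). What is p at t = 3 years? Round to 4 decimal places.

Update rule: p ← p + [c·p·(h−p) − e·p]·Δt with Δt = 0.5.
t = 0.5: p = 0.26300 + (-0.00335) = 0.25965
t = 1: p = 0.25965 + (-0.00280) = 0.25685
t = 1.5: p = 0.25685 + (-0.00236) = 0.25449
t = 2: p = 0.25449 + (-0.00199) = 0.25250
t = 2.5: p = 0.25250 + (-0.00168) = 0.25082
t = 3: p = 0.25082 + (-0.00143) = 0.24939

0.2494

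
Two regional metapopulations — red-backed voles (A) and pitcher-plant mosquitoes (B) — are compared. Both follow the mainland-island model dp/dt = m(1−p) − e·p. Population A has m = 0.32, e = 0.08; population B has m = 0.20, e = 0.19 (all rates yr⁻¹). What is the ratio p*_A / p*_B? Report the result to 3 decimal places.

1.560

A: p*_A = m/(m+e) = 0.32/0.4000 = 0.8000.
B: p*_B = 0.20/0.3900 = 0.5128.
p*_A / p*_B = 0.8000/0.5128 = 1.5600.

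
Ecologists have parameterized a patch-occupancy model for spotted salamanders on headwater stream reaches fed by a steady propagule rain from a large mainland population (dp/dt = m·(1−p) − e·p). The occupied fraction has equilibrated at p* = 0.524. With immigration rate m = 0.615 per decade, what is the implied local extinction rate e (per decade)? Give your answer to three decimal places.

0.559

At equilibrium m(1−p*) = e·p*, so e = m(1−p*)/p*.
e = 0.615 × 0.4760 / 0.524 = 0.5587.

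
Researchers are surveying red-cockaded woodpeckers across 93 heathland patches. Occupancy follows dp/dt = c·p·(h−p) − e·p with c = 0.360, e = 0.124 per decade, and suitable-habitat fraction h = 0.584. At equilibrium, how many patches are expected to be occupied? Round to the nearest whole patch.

22

p* = h − e/c = 0.584 − 0.3444 = 0.2396.
Expected occupied patches = N × p* = 93 × 0.2396 = 22.28 ≈ 22.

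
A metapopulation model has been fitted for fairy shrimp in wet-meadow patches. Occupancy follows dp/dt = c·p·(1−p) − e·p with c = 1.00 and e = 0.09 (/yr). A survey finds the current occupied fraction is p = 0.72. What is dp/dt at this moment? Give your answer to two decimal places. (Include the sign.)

Colonization term: c·p·(1−p) = 1.00×0.72×0.2800 = 0.20160.
Extinction term: e·p = 0.06480.
dp/dt = 0.20160 − 0.06480 = 0.13680.

0.14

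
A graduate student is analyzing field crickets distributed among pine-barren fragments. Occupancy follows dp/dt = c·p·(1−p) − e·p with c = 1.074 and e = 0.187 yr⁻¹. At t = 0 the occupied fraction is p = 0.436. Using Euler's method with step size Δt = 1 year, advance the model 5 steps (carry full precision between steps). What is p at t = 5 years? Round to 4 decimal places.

Update rule: p ← p + [c·p·(1−p) − e·p]·Δt with Δt = 1.
  1  |  dp/dt·Δt = +0.182569  |  p_1 = 0.618569
  2  |  dp/dt·Δt = +0.137729  |  p_2 = 0.756298
  3  |  dp/dt·Δt = +0.056523  |  p_3 = 0.812821
  4  |  dp/dt·Δt = +0.011404  |  p_4 = 0.824225
  5  |  dp/dt·Δt = +0.001469  |  p_5 = 0.825694

0.8257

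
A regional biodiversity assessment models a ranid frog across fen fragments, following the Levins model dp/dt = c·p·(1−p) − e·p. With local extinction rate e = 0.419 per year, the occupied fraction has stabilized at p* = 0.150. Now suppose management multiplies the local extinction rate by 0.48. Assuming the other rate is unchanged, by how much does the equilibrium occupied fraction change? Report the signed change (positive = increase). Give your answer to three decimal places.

0.442

Balance c(1−p*) = e gives c = e/(1 − 0.15000) = 0.419/0.85000 = 0.49294.
New p* = 1 − e/c = 1 − 0.20112/0.49294 = 0.59200.
Δp* = 0.59200 − 0.15000 = +0.44200.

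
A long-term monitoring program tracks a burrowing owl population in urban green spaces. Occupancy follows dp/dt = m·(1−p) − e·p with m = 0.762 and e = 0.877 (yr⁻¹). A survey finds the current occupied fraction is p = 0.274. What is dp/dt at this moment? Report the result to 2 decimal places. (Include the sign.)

Colonization term: m·(1−p) = 0.762×0.7260 = 0.55321.
Extinction term: e·p = 0.24030.
dp/dt = 0.55321 − 0.24030 = 0.31291.

0.31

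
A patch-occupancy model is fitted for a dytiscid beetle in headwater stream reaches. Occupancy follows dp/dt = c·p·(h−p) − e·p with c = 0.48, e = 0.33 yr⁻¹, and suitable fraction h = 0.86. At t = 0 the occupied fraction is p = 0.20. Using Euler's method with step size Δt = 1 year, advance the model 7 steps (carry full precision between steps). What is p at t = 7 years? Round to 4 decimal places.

0.1864

Update rule: p ← p + [c·p·(h−p) − e·p]·Δt with Δt = 1.
  1  |  dp/dt·Δt = -0.002640  |  p_1 = 0.197360
  2  |  dp/dt·Δt = -0.002355  |  p_2 = 0.195005
  3  |  dp/dt·Δt = -0.002107  |  p_3 = 0.192898
  4  |  dp/dt·Δt = -0.001889  |  p_4 = 0.191010
  5  |  dp/dt·Δt = -0.001697  |  p_5 = 0.189313
  6  |  dp/dt·Δt = -0.001528  |  p_6 = 0.187785
  7  |  dp/dt·Δt = -0.001378  |  p_7 = 0.186407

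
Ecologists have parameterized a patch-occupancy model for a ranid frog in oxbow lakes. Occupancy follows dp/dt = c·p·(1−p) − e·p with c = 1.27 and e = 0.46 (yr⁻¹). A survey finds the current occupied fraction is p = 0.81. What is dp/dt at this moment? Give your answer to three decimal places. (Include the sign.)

Colonization term: c·p·(1−p) = 1.27×0.81×0.1900 = 0.19545.
Extinction term: e·p = 0.37260.
dp/dt = 0.19545 − 0.37260 = -0.17715.

-0.177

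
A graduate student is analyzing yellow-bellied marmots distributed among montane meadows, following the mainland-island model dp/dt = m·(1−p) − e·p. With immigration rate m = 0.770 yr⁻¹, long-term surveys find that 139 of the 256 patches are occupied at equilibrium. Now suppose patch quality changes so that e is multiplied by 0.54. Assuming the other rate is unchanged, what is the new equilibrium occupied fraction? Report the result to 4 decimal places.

Observed p* = 139/256 = 0.54297.
Balance m(1−p*) = e·p* gives e = m(1−p*)/p* = 0.770×0.45703/0.54297 = 0.64813.
New p* = m/(m+e) = 0.77000/(0.77000+0.34999) = 0.68751.

0.6875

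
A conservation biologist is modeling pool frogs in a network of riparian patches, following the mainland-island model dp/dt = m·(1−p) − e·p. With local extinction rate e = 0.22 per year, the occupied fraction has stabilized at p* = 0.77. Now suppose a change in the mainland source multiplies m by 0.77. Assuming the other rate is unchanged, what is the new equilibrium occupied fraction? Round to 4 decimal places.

0.7205

Balance m(1−p*) = e·p* gives m = e·p*/(1−p*) = 0.22×0.77000/0.23000 = 0.73652.
New p* = m/(m+e) = 0.56712/(0.56712+0.22000) = 0.72050.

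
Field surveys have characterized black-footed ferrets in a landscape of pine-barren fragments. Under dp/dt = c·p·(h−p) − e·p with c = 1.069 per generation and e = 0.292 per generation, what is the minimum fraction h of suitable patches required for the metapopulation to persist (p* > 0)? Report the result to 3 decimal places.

0.273

p* = h − e/c is positive only when h > e/c.
h_min = e/c = 0.292/1.069 = 0.2732.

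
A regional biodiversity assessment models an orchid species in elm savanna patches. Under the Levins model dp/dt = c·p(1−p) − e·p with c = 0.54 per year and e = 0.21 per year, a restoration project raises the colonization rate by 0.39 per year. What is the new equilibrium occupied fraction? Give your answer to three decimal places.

0.774

Before: p* = 1 − 0.21/0.54 = 0.6111.
After the change, c = 0.93, e = 0.21, so p* = 1 − 0.21/0.93 = 0.7742.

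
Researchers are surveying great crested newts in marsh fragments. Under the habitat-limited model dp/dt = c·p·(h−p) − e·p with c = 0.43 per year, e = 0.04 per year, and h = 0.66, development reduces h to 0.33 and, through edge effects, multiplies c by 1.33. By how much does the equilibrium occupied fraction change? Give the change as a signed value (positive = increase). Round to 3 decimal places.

Before: p* = h − e/c = 0.66 − 0.04/0.43 = 0.66 − 0.0930 = 0.5670.
After: c = 0.5719, e = 0.04, h = 0.33; p* = 0.33 − 0.04/0.5719 = 0.2601.
Δp* = 0.2601 − 0.5670 = -0.3069.

-0.307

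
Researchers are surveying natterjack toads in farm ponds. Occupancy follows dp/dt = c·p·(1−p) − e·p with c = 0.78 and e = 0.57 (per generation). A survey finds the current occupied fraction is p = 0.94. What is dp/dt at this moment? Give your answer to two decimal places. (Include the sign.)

Colonization term: c·p·(1−p) = 0.78×0.94×0.0600 = 0.04399.
Extinction term: e·p = 0.53580.
dp/dt = 0.04399 − 0.53580 = -0.49181.

-0.49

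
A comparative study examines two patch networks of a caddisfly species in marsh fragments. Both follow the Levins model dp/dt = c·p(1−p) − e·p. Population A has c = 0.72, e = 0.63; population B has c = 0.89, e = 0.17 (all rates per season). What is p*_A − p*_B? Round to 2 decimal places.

A: p*_A = 1 − 0.63/0.72 = 0.1250.
B: p*_B = 1 − 0.17/0.89 = 0.8090.
p*_A − p*_B = 0.1250 − 0.8090 = -0.6840.

-0.68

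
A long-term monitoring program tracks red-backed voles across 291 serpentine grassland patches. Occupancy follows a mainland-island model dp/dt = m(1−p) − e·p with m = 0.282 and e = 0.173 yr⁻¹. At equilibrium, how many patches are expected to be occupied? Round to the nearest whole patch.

180

p* = m/(m+e) = 0.282/0.4550 = 0.6198.
Expected occupied patches = N × p* = 291 × 0.6198 = 180.36 ≈ 180.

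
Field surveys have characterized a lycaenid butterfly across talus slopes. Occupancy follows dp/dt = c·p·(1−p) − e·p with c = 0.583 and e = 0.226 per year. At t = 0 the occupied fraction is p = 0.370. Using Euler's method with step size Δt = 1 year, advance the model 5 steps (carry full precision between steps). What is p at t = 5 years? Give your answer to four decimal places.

Update rule: p ← p + [c·p·(1−p) − e·p]·Δt with Δt = 1.
step 1: Δp = +0.05228, p = 0.42228
step 2: Δp = +0.04679, p = 0.46907
step 3: Δp = +0.03918, p = 0.50825
step 4: Δp = +0.03085, p = 0.53910
step 5: Δp = +0.02302, p = 0.56212

0.5621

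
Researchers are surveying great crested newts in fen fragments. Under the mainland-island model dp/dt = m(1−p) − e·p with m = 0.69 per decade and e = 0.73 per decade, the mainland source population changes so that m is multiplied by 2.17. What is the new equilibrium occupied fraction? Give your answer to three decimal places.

0.672

Before: p* = 0.69/(0.69+0.73) = 0.4859.
After: m = 1.4973, e = 0.73; p* = 1.4973/2.2273 = 0.6722.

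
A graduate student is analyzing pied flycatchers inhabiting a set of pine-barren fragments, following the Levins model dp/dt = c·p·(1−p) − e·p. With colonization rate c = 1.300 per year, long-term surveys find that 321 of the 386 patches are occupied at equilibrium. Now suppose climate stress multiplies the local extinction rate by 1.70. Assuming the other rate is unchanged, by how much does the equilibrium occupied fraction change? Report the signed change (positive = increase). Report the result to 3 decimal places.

-0.118

Observed p* = 321/386 = 0.83161.
Balance c(1−p*) = e gives e = 1.300×(1 − 0.83161) = 0.21891.
New p* = 1 − e/c = 1 − 0.37215/1.30000 = 0.71373.
Δp* = 0.71373 − 0.83161 = -0.11788.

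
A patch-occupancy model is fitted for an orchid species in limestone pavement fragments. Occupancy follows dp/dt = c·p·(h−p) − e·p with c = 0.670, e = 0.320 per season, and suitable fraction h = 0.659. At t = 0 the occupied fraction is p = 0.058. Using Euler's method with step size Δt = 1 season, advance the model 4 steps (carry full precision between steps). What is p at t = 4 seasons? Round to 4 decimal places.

Update rule: p ← p + [c·p·(h−p) − e·p]·Δt with Δt = 1.
t = 1: p = 0.05800 + (+0.00479) = 0.06279
t = 2: p = 0.06279 + (+0.00499) = 0.06778
t = 3: p = 0.06778 + (+0.00516) = 0.07294
t = 4: p = 0.07294 + (+0.00530) = 0.07824

0.0782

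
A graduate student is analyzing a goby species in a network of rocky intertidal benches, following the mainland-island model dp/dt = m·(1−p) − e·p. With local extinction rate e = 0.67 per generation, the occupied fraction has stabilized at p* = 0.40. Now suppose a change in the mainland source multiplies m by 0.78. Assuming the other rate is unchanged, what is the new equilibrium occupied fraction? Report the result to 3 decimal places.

Balance m(1−p*) = e·p* gives m = e·p*/(1−p*) = 0.67×0.40000/0.60000 = 0.44667.
New p* = m/(m+e) = 0.34840/(0.34840+0.67000) = 0.34211.

0.342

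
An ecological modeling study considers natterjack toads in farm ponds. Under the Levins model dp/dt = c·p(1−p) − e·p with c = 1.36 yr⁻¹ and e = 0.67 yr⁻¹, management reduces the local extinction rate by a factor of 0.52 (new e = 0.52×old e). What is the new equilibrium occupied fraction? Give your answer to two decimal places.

Before: p* = 1 − 0.67/1.36 = 0.5074.
After the change, c = 1.36, e = 0.3484, so p* = 1 − 0.3484/1.36 = 0.7438.

0.74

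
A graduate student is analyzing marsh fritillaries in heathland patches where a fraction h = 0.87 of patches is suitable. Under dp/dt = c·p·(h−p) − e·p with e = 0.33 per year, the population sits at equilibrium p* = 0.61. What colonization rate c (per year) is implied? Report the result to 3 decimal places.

1.269

At equilibrium c(h−p*) = e, so c = e/(h−p*).
c = 0.33/(0.87 − 0.61) = 0.33/0.2600 = 1.2692.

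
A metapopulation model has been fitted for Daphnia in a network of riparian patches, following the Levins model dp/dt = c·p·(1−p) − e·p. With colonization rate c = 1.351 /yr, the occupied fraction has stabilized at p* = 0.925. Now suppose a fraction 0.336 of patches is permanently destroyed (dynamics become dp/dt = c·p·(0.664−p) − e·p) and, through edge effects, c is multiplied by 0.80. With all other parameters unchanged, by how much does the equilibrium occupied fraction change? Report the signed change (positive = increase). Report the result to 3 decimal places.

Balance c(1−p*) = e gives e = 1.351×(1 − 0.92500) = 0.10132.
New p* = 0.664 − e/c = 0.664 − 0.10132/1.08080 = 0.57025.
Δp* = 0.57025 − 0.92500 = -0.35475.

-0.355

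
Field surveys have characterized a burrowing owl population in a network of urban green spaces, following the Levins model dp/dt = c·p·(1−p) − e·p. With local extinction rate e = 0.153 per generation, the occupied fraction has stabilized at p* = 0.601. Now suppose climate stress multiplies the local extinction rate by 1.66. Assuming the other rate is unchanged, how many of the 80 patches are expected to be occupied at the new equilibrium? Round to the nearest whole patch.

Balance c(1−p*) = e gives c = e/(1 − 0.60100) = 0.153/0.39900 = 0.38346.
New p* = 1 − e/c = 1 − 0.25398/0.38346 = 0.33766.
Expected occupied = 80 × 0.33766 = 27.01 ≈ 27.

27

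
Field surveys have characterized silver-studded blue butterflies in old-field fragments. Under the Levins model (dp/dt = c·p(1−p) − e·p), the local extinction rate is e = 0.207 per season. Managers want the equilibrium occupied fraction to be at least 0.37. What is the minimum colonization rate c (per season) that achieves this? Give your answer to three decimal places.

0.329

p* = 1 − e/c ≥ 0.37 requires e/c ≤ 0.6300, i.e. c ≥ e/0.6300.
c_min = 0.207/0.6300 = 0.3286.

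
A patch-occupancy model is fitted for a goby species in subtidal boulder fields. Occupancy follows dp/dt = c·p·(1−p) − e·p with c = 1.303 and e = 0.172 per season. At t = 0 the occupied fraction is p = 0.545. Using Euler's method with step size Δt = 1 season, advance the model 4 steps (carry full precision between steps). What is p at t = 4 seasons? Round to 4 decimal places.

0.8680

Update rule: p ← p + [c·p·(1−p) − e·p]·Δt with Δt = 1.
p: 0.54500 → 0.77437  (Δp = +0.22937)
p: 0.77437 → 0.86884  (Δp = +0.09447)
p: 0.86884 → 0.86789  (Δp = -0.00095)
p: 0.86789 → 0.86801  (Δp = +0.00013)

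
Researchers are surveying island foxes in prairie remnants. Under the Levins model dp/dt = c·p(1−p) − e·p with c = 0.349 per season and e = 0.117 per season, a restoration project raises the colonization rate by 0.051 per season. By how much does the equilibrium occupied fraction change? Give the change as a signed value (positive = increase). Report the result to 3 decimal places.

0.043

Before: p* = 1 − 0.117/0.349 = 0.6648.
After the change, c = 0.4, e = 0.117, so p* = 1 − 0.117/0.4 = 0.7075.
Δp* = 0.7075 − 0.6648 = +0.0427.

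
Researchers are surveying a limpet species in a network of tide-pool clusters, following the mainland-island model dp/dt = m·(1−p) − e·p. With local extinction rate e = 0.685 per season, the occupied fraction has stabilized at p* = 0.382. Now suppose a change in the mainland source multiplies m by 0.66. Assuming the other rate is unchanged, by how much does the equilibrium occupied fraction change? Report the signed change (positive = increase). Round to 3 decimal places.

-0.092

Balance m(1−p*) = e·p* gives m = e·p*/(1−p*) = 0.685×0.38200/0.61800 = 0.42341.
New p* = m/(m+e) = 0.27945/(0.27945+0.68500) = 0.28975.
Δp* = 0.28975 − 0.38200 = -0.09225.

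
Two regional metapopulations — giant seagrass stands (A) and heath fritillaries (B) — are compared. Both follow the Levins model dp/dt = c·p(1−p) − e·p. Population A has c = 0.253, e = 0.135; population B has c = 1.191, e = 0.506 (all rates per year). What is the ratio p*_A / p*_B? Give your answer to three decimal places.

A: p*_A = 1 − 0.135/0.253 = 0.4664.
B: p*_B = 1 − 0.506/1.191 = 0.5751.
p*_A / p*_B = 0.4664/0.5751 = 0.8109.

0.811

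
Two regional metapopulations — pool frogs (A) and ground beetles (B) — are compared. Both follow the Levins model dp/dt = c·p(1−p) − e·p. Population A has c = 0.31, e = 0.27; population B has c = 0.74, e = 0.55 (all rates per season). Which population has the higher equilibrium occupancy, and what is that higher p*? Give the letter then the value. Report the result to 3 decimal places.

B, 0.257

A: p*_A = 1 − 0.27/0.31 = 0.1290.
B: p*_B = 1 − 0.55/0.74 = 0.2568.
B is higher at 0.2568.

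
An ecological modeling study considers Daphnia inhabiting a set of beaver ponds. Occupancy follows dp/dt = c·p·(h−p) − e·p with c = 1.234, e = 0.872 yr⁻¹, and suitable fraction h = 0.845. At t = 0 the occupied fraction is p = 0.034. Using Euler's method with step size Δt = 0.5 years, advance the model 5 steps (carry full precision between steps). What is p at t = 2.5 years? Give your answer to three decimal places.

0.046

Update rule: p ← p + [c·p·(h−p) − e·p]·Δt with Δt = 0.5.
step 1: Δp = +0.00219, p = 0.03619
step 2: Δp = +0.00228, p = 0.03847
step 3: Δp = +0.00237, p = 0.04084
step 4: Δp = +0.00246, p = 0.04330
step 5: Δp = +0.00254, p = 0.04584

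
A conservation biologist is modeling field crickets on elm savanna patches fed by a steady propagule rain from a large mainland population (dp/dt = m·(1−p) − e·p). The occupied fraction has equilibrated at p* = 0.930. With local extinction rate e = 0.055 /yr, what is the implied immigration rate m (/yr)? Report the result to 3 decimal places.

At equilibrium m(1−p*) = e·p*, so m = e·p*/(1−p*).
m = 0.055 × 0.930 / 0.0700 = 0.0512/0.0700 = 0.7307.

0.731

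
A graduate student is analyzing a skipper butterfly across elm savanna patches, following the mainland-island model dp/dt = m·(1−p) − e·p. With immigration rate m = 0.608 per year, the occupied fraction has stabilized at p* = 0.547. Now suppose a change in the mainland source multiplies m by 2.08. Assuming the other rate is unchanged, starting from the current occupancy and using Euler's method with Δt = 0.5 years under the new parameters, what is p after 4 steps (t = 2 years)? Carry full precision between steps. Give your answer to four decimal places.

0.7152

Balance m(1−p*) = e·p* gives e = m(1−p*)/p* = 0.608×0.45300/0.54700 = 0.50352.
Starting from p₀ = 0.54700; update p ← p + (dp/dt)·Δt with the new parameters.
step 1: Δp = +0.14873, p = 0.69573
step 2: Δp = +0.01724, p = 0.71297
step 3: Δp = +0.00200, p = 0.71497
step 4: Δp = +0.00023, p = 0.71520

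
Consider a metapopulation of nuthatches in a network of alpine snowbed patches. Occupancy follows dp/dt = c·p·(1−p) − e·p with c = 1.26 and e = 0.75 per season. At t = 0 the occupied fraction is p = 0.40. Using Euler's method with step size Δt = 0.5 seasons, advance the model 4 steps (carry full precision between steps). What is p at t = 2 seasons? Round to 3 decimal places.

0.403

Update rule: p ← p + [c·p·(1−p) − e·p]·Δt with Δt = 0.5.
  1  |  dp/dt·Δt = +0.001200  |  p_1 = 0.401200
  2  |  dp/dt·Δt = +0.000900  |  p_2 = 0.402100
  3  |  dp/dt·Δt = +0.000674  |  p_3 = 0.402775
  4  |  dp/dt·Δt = +0.000504  |  p_4 = 0.403279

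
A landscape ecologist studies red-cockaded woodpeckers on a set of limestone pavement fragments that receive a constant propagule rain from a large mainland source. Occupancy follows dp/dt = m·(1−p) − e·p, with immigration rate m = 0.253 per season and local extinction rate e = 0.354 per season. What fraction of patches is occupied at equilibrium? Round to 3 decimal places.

At equilibrium the propagule rain into empty patches balances local extinction: m(1−p*) = e·p*.
p* = m/(m+e) = 0.253/(0.253+0.354) = 0.253/0.6070 = 0.4168.

0.417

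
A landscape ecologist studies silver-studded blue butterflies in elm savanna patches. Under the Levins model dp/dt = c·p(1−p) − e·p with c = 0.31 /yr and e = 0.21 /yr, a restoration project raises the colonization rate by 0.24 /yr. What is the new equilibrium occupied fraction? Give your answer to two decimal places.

0.62

Before: p* = 1 − 0.21/0.31 = 0.3226.
After the change, c = 0.55, e = 0.21, so p* = 1 − 0.21/0.55 = 0.6182.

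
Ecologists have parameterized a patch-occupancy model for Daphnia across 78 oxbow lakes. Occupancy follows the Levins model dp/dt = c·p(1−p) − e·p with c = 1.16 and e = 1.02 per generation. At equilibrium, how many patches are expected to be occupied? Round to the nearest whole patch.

p* = 1 − e/c = 1 − 1.02/1.16 = 0.1207.
Expected occupied patches = N × p* = 78 × 0.1207 = 9.41 ≈ 9.

9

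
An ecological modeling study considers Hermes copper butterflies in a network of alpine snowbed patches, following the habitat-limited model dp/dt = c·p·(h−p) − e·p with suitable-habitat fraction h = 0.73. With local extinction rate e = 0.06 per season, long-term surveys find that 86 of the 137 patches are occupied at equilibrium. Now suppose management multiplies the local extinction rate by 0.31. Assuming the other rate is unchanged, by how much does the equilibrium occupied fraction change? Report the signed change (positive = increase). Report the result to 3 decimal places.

Observed p* = 86/137 = 0.62774.
Balance c(h−p*) = e gives c = e/(0.73 − 0.62774) = 0.06/0.10226 = 0.58674.
New p* = 0.73 − e/c = 0.73 − 0.01860/0.58674 = 0.69830.
Δp* = 0.69830 − 0.62774 = +0.07056.

0.071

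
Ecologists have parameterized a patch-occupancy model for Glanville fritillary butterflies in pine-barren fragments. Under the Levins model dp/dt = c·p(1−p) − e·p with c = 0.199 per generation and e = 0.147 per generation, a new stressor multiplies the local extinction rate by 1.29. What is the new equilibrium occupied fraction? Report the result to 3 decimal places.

Before: p* = 1 − 0.147/0.199 = 0.2613.
After the change, c = 0.199, e = 0.18963, so p* = 1 − 0.18963/0.199 = 0.0471.

0.047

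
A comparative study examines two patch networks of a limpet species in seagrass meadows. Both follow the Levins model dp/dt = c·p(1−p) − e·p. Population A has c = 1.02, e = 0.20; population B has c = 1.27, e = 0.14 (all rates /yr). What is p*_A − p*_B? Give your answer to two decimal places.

A: p*_A = 1 − 0.20/1.02 = 0.8039.
B: p*_B = 1 − 0.14/1.27 = 0.8898.
p*_A − p*_B = 0.8039 − 0.8898 = -0.0858.

-0.09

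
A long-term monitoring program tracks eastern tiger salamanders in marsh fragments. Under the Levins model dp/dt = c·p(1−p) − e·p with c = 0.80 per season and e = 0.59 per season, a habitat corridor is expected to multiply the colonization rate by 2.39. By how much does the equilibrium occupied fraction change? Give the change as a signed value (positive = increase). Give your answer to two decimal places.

0.43

Before: p* = 1 − 0.59/0.80 = 0.2625.
After the change, c = 1.912, e = 0.59, so p* = 1 − 0.59/1.912 = 0.6914.
Δp* = 0.6914 − 0.2625 = +0.4289.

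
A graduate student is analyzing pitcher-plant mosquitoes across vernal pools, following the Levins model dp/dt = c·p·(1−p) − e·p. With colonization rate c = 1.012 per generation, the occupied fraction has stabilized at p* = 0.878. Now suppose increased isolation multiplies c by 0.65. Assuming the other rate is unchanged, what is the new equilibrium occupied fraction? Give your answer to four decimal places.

0.8123

Balance c(1−p*) = e gives e = 1.012×(1 − 0.87800) = 0.12346.
New p* = 1 − e/c = 1 − 0.12346/0.65780 = 0.81231.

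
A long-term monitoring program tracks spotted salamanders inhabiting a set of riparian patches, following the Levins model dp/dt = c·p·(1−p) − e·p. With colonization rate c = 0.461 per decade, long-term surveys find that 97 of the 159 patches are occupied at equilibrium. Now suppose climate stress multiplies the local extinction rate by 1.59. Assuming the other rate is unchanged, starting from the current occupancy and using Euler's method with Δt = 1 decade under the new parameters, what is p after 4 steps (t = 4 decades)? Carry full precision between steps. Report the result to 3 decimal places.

0.454

Observed p* = 97/159 = 0.61006.
Balance c(1−p*) = e gives e = 0.461×(1 − 0.61006) = 0.17976.
Starting from p₀ = 0.61006; update p ← p + (dp/dt)·Δt with the new parameters.
t = 1: p = 0.61006 + (-0.06470) = 0.54536
t = 2: p = 0.54536 + (-0.04157) = 0.50379
t = 3: p = 0.50379 + (-0.02875) = 0.47504
t = 4: p = 0.47504 + (-0.02081) = 0.45423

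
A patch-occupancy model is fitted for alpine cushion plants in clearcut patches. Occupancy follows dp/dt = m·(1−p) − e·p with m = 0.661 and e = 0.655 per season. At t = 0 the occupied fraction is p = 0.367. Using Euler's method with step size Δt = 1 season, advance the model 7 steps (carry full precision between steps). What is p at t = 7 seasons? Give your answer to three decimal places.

Update rule: p ← p + [m·(1−p) − e·p]·Δt with Δt = 1.
  1  |  dp/dt·Δt = +0.178028  |  p_1 = 0.545028
  2  |  dp/dt·Δt = -0.056257  |  p_2 = 0.488771
  3  |  dp/dt·Δt = +0.017777  |  p_3 = 0.506548
  4  |  dp/dt·Δt = -0.005618  |  p_4 = 0.500931
  5  |  dp/dt·Δt = +0.001775  |  p_5 = 0.502706
  6  |  dp/dt·Δt = -0.000561  |  p_6 = 0.502145
  7  |  dp/dt·Δt = +0.000177  |  p_7 = 0.502322

0.502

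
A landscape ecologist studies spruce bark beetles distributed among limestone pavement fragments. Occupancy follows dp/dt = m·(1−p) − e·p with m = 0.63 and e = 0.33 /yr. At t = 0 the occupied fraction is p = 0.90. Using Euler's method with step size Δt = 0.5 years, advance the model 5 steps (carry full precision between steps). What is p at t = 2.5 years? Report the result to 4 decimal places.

0.6655

Update rule: p ← p + [m·(1−p) − e·p]·Δt with Δt = 0.5.
  1  |  dp/dt·Δt = -0.117000  |  p_1 = 0.783000
  2  |  dp/dt·Δt = -0.060840  |  p_2 = 0.722160
  3  |  dp/dt·Δt = -0.031637  |  p_3 = 0.690523
  4  |  dp/dt·Δt = -0.016451  |  p_4 = 0.674072
  5  |  dp/dt·Δt = -0.008555  |  p_5 = 0.665517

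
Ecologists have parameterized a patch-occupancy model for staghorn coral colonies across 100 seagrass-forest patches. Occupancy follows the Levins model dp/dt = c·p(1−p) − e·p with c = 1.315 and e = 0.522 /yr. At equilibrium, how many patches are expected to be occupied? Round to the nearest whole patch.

60

p* = 1 − e/c = 1 − 0.522/1.315 = 0.6030.
Expected occupied patches = N × p* = 100 × 0.6030 = 60.30 ≈ 60.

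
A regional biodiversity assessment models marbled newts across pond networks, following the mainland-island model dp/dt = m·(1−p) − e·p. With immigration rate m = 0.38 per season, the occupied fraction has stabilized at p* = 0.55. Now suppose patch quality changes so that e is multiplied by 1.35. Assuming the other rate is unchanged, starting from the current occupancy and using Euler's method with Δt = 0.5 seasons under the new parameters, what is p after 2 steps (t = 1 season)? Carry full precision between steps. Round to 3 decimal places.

0.502

Balance m(1−p*) = e·p* gives e = m(1−p*)/p* = 0.38×0.45000/0.55000 = 0.31091.
Starting from p₀ = 0.55000; update p ← p + (dp/dt)·Δt with the new parameters.
  1  |  dp/dt·Δt = -0.029925  |  p_1 = 0.520075
  2  |  dp/dt·Δt = -0.017959  |  p_2 = 0.502116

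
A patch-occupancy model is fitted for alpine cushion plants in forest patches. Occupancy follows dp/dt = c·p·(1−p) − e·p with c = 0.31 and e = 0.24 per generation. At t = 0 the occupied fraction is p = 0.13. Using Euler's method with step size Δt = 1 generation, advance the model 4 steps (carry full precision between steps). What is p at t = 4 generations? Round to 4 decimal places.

Update rule: p ← p + [c·p·(1−p) − e·p]·Δt with Δt = 1.
p: 0.13000 → 0.13386  (Δp = +0.00386)
p: 0.13386 → 0.13768  (Δp = +0.00382)
p: 0.13768 → 0.14144  (Δp = +0.00376)
p: 0.14144 → 0.14514  (Δp = +0.00370)

0.1451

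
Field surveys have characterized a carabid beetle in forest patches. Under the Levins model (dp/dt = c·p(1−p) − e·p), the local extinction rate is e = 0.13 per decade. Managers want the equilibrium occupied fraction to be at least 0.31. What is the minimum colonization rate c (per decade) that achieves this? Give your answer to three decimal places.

p* = 1 − e/c ≥ 0.31 requires e/c ≤ 0.6900, i.e. c ≥ e/0.6900.
c_min = 0.13/0.6900 = 0.1884.

0.188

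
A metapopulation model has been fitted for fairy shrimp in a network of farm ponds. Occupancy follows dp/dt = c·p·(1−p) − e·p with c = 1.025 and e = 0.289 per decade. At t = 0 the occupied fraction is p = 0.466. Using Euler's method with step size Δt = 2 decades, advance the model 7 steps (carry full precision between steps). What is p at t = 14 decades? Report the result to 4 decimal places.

0.7179

Update rule: p ← p + [c·p·(1−p) − e·p]·Δt with Δt = 2.
t = 2: p = 0.46600 + (+0.24078) = 0.70678
t = 4: p = 0.70678 + (+0.01632) = 0.72311
t = 6: p = 0.72311 + (-0.00750) = 0.71561
t = 8: p = 0.71561 + (+0.00358) = 0.71919
t = 10: p = 0.71919 + (-0.00168) = 0.71751
t = 12: p = 0.71751 + (+0.00079) = 0.71830
t = 14: p = 0.71830 + (-0.00037) = 0.71793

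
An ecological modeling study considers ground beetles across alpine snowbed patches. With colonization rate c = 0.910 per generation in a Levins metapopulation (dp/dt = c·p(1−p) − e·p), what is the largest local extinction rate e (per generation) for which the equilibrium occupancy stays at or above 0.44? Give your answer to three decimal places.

0.510

1 − e/c ≥ 0.44 ⇒ e ≤ c(1 − 0.44) = 0.910 × 0.5600.
e_max = 0.5096.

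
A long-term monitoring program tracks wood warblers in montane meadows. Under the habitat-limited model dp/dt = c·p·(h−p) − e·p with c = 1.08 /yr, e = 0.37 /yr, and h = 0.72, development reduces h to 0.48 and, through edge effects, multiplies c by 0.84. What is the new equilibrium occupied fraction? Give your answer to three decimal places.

0.072

Before: p* = h − e/c = 0.72 − 0.37/1.08 = 0.72 − 0.3426 = 0.3774.
After: c = 0.9072, e = 0.37, h = 0.48; p* = 0.48 − 0.37/0.9072 = 0.0722.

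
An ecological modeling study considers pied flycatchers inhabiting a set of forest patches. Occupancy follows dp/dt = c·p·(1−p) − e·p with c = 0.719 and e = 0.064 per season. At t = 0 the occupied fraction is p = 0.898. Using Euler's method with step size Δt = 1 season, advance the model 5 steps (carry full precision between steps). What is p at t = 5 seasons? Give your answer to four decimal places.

0.9109

Update rule: p ← p + [c·p·(1−p) − e·p]·Δt with Δt = 1.
p: 0.89800 → 0.90639  (Δp = +0.00839)
p: 0.90639 → 0.90938  (Δp = +0.00300)
p: 0.90938 → 0.91043  (Δp = +0.00105)
p: 0.91043 → 0.91080  (Δp = +0.00036)
p: 0.91080 → 0.91092  (Δp = +0.00013)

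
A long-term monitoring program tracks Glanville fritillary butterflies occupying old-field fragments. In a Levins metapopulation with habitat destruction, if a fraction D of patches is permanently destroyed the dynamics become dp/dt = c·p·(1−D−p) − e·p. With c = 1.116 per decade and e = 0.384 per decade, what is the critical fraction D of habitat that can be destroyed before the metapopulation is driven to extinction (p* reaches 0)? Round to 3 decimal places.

The nontrivial equilibrium is p* = (1−D) − e/c; extinction occurs when this hits zero.
So D_crit = 1 − e/c = 1 − 0.384/1.116 = 1 − 0.3441 = 0.6559.
This equals the undisturbed p*, a classic result of Lande's extension.

0.656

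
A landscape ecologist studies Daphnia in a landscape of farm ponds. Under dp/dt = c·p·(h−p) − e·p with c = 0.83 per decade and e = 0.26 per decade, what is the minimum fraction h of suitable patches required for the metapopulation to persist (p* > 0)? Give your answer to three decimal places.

0.313

p* = h − e/c is positive only when h > e/c.
h_min = e/c = 0.26/0.83 = 0.3133.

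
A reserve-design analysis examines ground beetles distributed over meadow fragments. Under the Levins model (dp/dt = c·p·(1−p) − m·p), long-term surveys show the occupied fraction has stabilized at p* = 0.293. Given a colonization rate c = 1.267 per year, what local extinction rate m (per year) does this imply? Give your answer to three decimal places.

0.896

At equilibrium c(1−p*) = m.
m = 1.267 × (1 − 0.293) = 1.267 × 0.7070 = 0.8958.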